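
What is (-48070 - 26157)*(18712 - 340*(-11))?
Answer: -1666544604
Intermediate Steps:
(-48070 - 26157)*(18712 - 340*(-11)) = -74227*(18712 + 3740) = -74227*22452 = -1666544604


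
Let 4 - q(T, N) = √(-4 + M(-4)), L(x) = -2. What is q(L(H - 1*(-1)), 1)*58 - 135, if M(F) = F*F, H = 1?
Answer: 97 - 116*√3 ≈ -103.92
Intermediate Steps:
M(F) = F²
q(T, N) = 4 - 2*√3 (q(T, N) = 4 - √(-4 + (-4)²) = 4 - √(-4 + 16) = 4 - √12 = 4 - 2*√3)
q(L(H - 1*(-1)), 1)*58 - 135 = (4 - 2*√3)*58 - 135 = (232 - 116*√3) - 135 = 97 - 116*√3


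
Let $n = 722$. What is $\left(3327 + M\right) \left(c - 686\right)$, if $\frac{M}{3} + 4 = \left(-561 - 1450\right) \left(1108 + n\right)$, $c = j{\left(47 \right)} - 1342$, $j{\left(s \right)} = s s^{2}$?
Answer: $-1123519049625$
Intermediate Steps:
$j{\left(s \right)} = s^{3}$
$c = 102481$ ($c = 47^{3} - 1342 = 103823 - 1342 = 102481$)
$M = -11040402$ ($M = -12 + 3 \left(-561 - 1450\right) \left(1108 + 722\right) = -12 + 3 \left(\left(-2011\right) 1830\right) = -12 + 3 \left(-3680130\right) = -12 - 11040390 = -11040402$)
$\left(3327 + M\right) \left(c - 686\right) = \left(3327 - 11040402\right) \left(102481 - 686\right) = \left(-11037075\right) 101795 = -1123519049625$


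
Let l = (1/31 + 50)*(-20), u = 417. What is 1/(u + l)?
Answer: -31/18093 ≈ -0.0017134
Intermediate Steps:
l = -31020/31 (l = (1/31 + 50)*(-20) = (1551/31)*(-20) = -31020/31 ≈ -1000.6)
1/(u + l) = 1/(417 - 31020/31) = 1/(-18093/31) = -31/18093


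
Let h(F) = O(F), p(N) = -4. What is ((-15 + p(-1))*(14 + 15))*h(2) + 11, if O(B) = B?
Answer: -1091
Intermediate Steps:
h(F) = F
((-15 + p(-1))*(14 + 15))*h(2) + 11 = ((-15 - 4)*(14 + 15))*2 + 11 = -19*29*2 + 11 = -551*2 + 11 = -1102 + 11 = -1091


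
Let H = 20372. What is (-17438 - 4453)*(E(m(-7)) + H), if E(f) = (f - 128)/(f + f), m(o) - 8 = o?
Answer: -889146747/2 ≈ -4.4457e+8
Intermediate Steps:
m(o) = 8 + o
E(f) = (-128 + f)/(2*f) (E(f) = (-128 + f)/((2*f)) = (-128 + f)*(1/(2*f)) = (-128 + f)/(2*f))
(-17438 - 4453)*(E(m(-7)) + H) = (-17438 - 4453)*((-128 + (8 - 7))/(2*(8 - 7)) + 20372) = -21891*((½)*(-128 + 1)/1 + 20372) = -21891*((½)*1*(-127) + 20372) = -21891*(-127/2 + 20372) = -21891*40617/2 = -889146747/2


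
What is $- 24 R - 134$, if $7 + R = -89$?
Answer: $2170$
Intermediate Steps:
$R = -96$ ($R = -7 - 89 = -96$)
$- 24 R - 134 = \left(-24\right) \left(-96\right) - 134 = 2304 - 134 = 2170$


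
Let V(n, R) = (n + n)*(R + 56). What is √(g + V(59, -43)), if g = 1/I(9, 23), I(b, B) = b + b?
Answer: √55226/6 ≈ 39.167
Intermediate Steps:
I(b, B) = 2*b
V(n, R) = 2*n*(56 + R) (V(n, R) = (2*n)*(56 + R) = 2*n*(56 + R))
g = 1/18 (g = 1/(2*9) = 1/18 ≈ 0.055556)
√(g + V(59, -43)) = √(1/18 + 2*59*(56 - 43)) = √(1/18 + 2*59*13) = √(1/18 + 1534) = √(27613/18) = √55226/6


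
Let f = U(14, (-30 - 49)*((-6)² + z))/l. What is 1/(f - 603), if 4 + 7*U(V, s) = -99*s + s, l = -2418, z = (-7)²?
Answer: -8463/5432222 ≈ -0.0015579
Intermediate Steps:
z = 49
U(V, s) = -4/7 - 14*s (U(V, s) = -4/7 + (-99*s + s)/7 = -4/7 + (-98*s)/7 = -4/7 - 14*s)
f = -329033/8463 (f = (-4/7 - 14*(-30 - 49)*((-6)² + 49))/(-2418) = (-4/7 - (-1106)*(36 + 49))*(-1/2418) = (-4/7 - (-1106)*85)*(-1/2418) = (-4/7 - 14*(-6715))*(-1/2418) = (-4/7 + 94010)*(-1/2418) = (658066/7)*(-1/2418) = -329033/8463 ≈ -38.879)
1/(f - 603) = 1/(-329033/8463 - 603) = 1/(-5432222/8463) = -8463/5432222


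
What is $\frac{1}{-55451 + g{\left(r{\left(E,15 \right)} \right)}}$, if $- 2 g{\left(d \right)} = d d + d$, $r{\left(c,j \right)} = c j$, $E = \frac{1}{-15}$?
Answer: $- \frac{1}{55451} \approx -1.8034 \cdot 10^{-5}$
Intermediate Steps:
$E = - \frac{1}{15} \approx -0.066667$
$g{\left(d \right)} = - \frac{d}{2} - \frac{d^{2}}{2}$ ($g{\left(d \right)} = - \frac{d d + d}{2} = - \frac{d^{2} + d}{2} = - \frac{d + d^{2}}{2} = - \frac{d}{2} - \frac{d^{2}}{2}$)
$\frac{1}{-55451 + g{\left(r{\left(E,15 \right)} \right)}} = \frac{1}{-55451 - \frac{\left(- \frac{1}{15}\right) 15 \left(1 - 1\right)}{2}} = \frac{1}{-55451 - - \frac{1 - 1}{2}} = \frac{1}{-55451 - \left(- \frac{1}{2}\right) 0} = \frac{1}{-55451 + 0} = \frac{1}{-55451} = - \frac{1}{55451}$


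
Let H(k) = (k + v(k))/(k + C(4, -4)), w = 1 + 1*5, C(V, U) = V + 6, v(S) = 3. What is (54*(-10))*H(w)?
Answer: -1215/4 ≈ -303.75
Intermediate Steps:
C(V, U) = 6 + V
w = 6 (w = 1 + 5 = 6)
H(k) = (3 + k)/(10 + k) (H(k) = (k + 3)/(k + (6 + 4)) = (3 + k)/(k + 10) = (3 + k)/(10 + k))
(54*(-10))*H(w) = (54*(-10))*((3 + 6)/(10 + 6)) = -540*9/16 = -1215/4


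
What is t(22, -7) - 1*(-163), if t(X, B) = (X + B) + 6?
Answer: 184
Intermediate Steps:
t(X, B) = 6 + B + X (t(X, B) = (B + X) + 6 = 6 + B + X)
t(22, -7) - 1*(-163) = (6 - 7 + 22) - 1*(-163) = 21 + 163 = 184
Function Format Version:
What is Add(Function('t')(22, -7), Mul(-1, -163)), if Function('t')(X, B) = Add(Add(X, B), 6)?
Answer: 184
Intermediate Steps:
Function('t')(X, B) = Add(6, B, X) (Function('t')(X, B) = Add(Add(B, X), 6) = Add(6, B, X))
Add(Function('t')(22, -7), Mul(-1, -163)) = Add(Add(6, -7, 22), Mul(-1, -163)) = Add(21, 163) = 184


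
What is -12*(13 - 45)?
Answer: 384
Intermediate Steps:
-12*(13 - 45) = -12*(-32) = 384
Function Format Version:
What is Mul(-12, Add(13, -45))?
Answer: 384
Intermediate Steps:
Mul(-12, Add(13, -45)) = Mul(-12, -32) = 384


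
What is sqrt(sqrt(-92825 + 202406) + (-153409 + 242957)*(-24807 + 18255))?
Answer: sqrt(-586718496 + sqrt(109581)) ≈ 24222.0*I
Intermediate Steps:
sqrt(sqrt(-92825 + 202406) + (-153409 + 242957)*(-24807 + 18255)) = sqrt(sqrt(109581) + 89548*(-6552)) = sqrt(sqrt(109581) - 586718496) = sqrt(-586718496 + sqrt(109581))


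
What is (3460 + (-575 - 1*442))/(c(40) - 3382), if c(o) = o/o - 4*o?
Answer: -2443/3541 ≈ -0.68992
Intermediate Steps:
c(o) = 1 - 4*o
(3460 + (-575 - 1*442))/(c(40) - 3382) = (3460 + (-575 - 1*442))/((1 - 4*40) - 3382) = (3460 + (-575 - 442))/((1 - 160) - 3382) = (3460 - 1017)/(-159 - 3382) = 2443/(-3541) = 2443*(-1/3541) = -2443/3541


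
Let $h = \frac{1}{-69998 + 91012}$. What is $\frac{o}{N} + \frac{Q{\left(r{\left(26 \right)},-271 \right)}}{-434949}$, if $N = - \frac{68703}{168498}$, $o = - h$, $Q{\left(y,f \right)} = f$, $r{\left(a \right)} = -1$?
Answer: $\frac{77422911464}{104657779383843} \approx 0.00073977$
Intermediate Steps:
$h = \frac{1}{21014} \approx 4.7587 \cdot 10^{-5}$
$o = - \frac{1}{21014}$ ($o = \left(-1\right) \frac{1}{21014} = - \frac{1}{21014} \approx -4.7587 \cdot 10^{-5}$)
$N = - \frac{22901}{56166}$ ($N = \left(-68703\right) \frac{1}{168498} = - \frac{22901}{56166} \approx -0.40774$)
$\frac{o}{N} + \frac{Q{\left(r{\left(26 \right)},-271 \right)}}{-434949} = - \frac{1}{21014 \left(- \frac{22901}{56166}\right)} - \frac{271}{-434949} = \left(- \frac{1}{21014}\right) \left(- \frac{56166}{22901}\right) - - \frac{271}{434949} = \frac{28083}{240620807} + \frac{271}{434949} = \frac{77422911464}{104657779383843}$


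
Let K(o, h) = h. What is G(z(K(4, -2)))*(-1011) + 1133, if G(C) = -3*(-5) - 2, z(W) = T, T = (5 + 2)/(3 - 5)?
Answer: -12010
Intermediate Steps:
T = -7/2 (T = 7/(-2) = 7*(-½) = -7/2 ≈ -3.5000)
z(W) = -7/2
G(C) = 13 (G(C) = 15 - 2 = 13)
G(z(K(4, -2)))*(-1011) + 1133 = 13*(-1011) + 1133 = -13143 + 1133 = -12010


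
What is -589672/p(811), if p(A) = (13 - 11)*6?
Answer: -147418/3 ≈ -49139.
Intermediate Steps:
p(A) = 12 (p(A) = 2*6 = 12)
-589672/p(811) = -589672/12 = -589672*1/12 = -147418/3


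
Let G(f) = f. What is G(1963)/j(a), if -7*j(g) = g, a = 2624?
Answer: -13741/2624 ≈ -5.2367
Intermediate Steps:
j(g) = -g/7
G(1963)/j(a) = 1963/((-⅐*2624)) = 1963/(-2624/7) = 1963*(-7/2624) = -13741/2624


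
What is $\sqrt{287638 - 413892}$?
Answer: $i \sqrt{126254} \approx 355.32 i$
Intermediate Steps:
$\sqrt{287638 - 413892} = \sqrt{-126254} = i \sqrt{126254}$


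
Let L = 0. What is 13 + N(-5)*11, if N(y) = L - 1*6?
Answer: -53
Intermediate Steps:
N(y) = -6 (N(y) = 0 - 1*6 = 0 - 6 = -6)
13 + N(-5)*11 = 13 - 6*11 = 13 - 66 = -53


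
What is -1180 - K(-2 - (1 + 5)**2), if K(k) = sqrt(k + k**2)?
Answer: -1180 - sqrt(1406) ≈ -1217.5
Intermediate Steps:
-1180 - K(-2 - (1 + 5)**2) = -1180 - sqrt((-2 - (1 + 5)**2)*(1 + (-2 - (1 + 5)**2))) = -1180 - sqrt((-2 - 1*6**2)*(1 + (-2 - 1*6**2))) = -1180 - sqrt((-2 - 1*36)*(1 + (-2 - 1*36))) = -1180 - sqrt((-2 - 36)*(1 + (-2 - 36))) = -1180 - sqrt(-38*(1 - 38)) = -1180 - sqrt(-38*(-37)) = -1180 - sqrt(1406)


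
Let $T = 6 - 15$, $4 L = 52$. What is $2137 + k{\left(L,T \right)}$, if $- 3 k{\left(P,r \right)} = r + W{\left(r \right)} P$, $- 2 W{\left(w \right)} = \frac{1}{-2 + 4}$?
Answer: $\frac{25693}{12} \approx 2141.1$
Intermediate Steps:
$L = 13$ ($L = \frac{1}{4} \cdot 52 = 13$)
$W{\left(w \right)} = - \frac{1}{4}$ ($W{\left(w \right)} = - \frac{1}{2 \left(-2 + 4\right)} = - \frac{1}{2 \cdot 2} = \left(- \frac{1}{2}\right) \frac{1}{2} = - \frac{1}{4}$)
$T = -9$
$k{\left(P,r \right)} = - \frac{r}{3} + \frac{P}{12}$ ($k{\left(P,r \right)} = - \frac{r - \frac{P}{4}}{3} = - \frac{r}{3} + \frac{P}{12}$)
$2137 + k{\left(L,T \right)} = 2137 + \left(\left(- \frac{1}{3}\right) \left(-9\right) + \frac{1}{12} \cdot 13\right) = 2137 + \left(3 + \frac{13}{12}\right) = 2137 + \frac{49}{12} = \frac{25693}{12}$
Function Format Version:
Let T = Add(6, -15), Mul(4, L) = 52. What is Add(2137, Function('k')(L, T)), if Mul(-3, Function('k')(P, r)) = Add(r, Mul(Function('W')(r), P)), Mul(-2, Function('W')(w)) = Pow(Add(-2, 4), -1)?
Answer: Rational(25693, 12) ≈ 2141.1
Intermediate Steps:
L = 13 (L = Mul(Rational(1, 4), 52) = 13)
Function('W')(w) = Rational(-1, 4) (Function('W')(w) = Mul(Rational(-1, 2), Pow(Add(-2, 4), -1)) = Mul(Rational(-1, 2), Pow(2, -1)) = Mul(Rational(-1, 2), Rational(1, 2)) = Rational(-1, 4))
T = -9
Function('k')(P, r) = Add(Mul(Rational(-1, 3), r), Mul(Rational(1, 12), P)) (Function('k')(P, r) = Mul(Rational(-1, 3), Add(r, Mul(Rational(-1, 4), P))) = Add(Mul(Rational(-1, 3), r), Mul(Rational(1, 12), P)))
Add(2137, Function('k')(L, T)) = Add(2137, Add(Mul(Rational(-1, 3), -9), Mul(Rational(1, 12), 13))) = Add(2137, Add(3, Rational(13, 12))) = Add(2137, Rational(49, 12)) = Rational(25693, 12)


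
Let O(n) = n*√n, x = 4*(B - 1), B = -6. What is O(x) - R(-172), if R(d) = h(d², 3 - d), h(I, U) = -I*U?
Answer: 5177200 - 56*I*√7 ≈ 5.1772e+6 - 148.16*I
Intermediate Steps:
h(I, U) = -I*U
x = -28 (x = 4*(-6 - 1) = 4*(-7) = -28)
R(d) = -d²*(3 - d)
O(n) = n^(3/2)
O(x) - R(-172) = (-28)^(3/2) - (-172)²*(-3 - 172) = -56*I*√7 - 29584*(-175) = -56*I*√7 - 1*(-5177200) = -56*I*√7 + 5177200 = 5177200 - 56*I*√7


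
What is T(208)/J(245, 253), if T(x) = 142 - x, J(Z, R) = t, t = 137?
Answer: -66/137 ≈ -0.48175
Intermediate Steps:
J(Z, R) = 137
T(208)/J(245, 253) = (142 - 1*208)/137 = (142 - 208)*(1/137) = -66*1/137 = -66/137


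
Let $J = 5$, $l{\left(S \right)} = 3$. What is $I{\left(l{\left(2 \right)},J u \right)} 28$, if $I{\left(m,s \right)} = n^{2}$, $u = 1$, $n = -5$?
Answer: $700$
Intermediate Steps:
$I{\left(m,s \right)} = 25$ ($I{\left(m,s \right)} = \left(-5\right)^{2} = 25$)
$I{\left(l{\left(2 \right)},J u \right)} 28 = 25 \cdot 28 = 700$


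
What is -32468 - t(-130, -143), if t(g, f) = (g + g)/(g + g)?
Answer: -32469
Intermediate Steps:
t(g, f) = 1 (t(g, f) = (2*g)/((2*g)) = (2*g)*(1/(2*g)) = 1)
-32468 - t(-130, -143) = -32468 - 1*1 = -32468 - 1 = -32469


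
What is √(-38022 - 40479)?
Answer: I*√78501 ≈ 280.18*I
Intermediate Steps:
√(-38022 - 40479) = √(-78501) = I*√78501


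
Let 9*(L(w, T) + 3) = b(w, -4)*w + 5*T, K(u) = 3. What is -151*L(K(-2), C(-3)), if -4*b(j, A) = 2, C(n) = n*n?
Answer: -1661/6 ≈ -276.83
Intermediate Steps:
C(n) = n**2
b(j, A) = -1/2 (b(j, A) = -1/4*2 = -1/2)
L(w, T) = -3 - w/18 + 5*T/9 (L(w, T) = -3 + (-w/2 + 5*T)/9 = -3 + (5*T - w/2)/9 = -3 + (-w/18 + 5*T/9) = -3 - w/18 + 5*T/9)
-151*L(K(-2), C(-3)) = -151*(-3 - 1/18*3 + (5/9)*(-3)**2) = -151*(-3 - 1/6 + (5/9)*9) = -151*(-3 - 1/6 + 5) = -151*11/6 = -1661/6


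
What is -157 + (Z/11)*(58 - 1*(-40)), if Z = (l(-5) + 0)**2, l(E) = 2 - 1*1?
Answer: -1629/11 ≈ -148.09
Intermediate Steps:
l(E) = 1 (l(E) = 2 - 1 = 1)
Z = 1 (Z = (1 + 0)**2 = 1**2 = 1)
-157 + (Z/11)*(58 - 1*(-40)) = -157 + (1/11)*(58 - 1*(-40)) = -157 + (1*(1/11))*(58 + 40) = -157 + (1/11)*98 = -157 + 98/11 = -1629/11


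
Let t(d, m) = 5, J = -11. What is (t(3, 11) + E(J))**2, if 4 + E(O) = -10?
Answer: 81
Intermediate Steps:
E(O) = -14 (E(O) = -4 - 10 = -14)
(t(3, 11) + E(J))**2 = (5 - 14)**2 = (-9)**2 = 81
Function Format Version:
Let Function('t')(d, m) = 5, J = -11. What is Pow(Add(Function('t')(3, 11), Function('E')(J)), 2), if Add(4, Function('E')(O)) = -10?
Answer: 81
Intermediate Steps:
Function('E')(O) = -14 (Function('E')(O) = Add(-4, -10) = -14)
Pow(Add(Function('t')(3, 11), Function('E')(J)), 2) = Pow(Add(5, -14), 2) = Pow(-9, 2) = 81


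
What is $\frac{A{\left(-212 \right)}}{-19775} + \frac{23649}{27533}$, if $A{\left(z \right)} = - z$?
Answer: $\frac{461821979}{544465075} \approx 0.84821$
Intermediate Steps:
$\frac{A{\left(-212 \right)}}{-19775} + \frac{23649}{27533} = \frac{\left(-1\right) \left(-212\right)}{-19775} + \frac{23649}{27533} = 212 \left(- \frac{1}{19775}\right) + 23649 \cdot \frac{1}{27533} = - \frac{212}{19775} + \frac{23649}{27533} = \frac{461821979}{544465075}$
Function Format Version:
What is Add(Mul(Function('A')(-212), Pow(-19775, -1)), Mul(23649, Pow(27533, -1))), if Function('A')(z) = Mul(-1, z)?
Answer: Rational(461821979, 544465075) ≈ 0.84821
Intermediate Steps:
Add(Mul(Function('A')(-212), Pow(-19775, -1)), Mul(23649, Pow(27533, -1))) = Add(Mul(Mul(-1, -212), Pow(-19775, -1)), Mul(23649, Pow(27533, -1))) = Add(Mul(212, Rational(-1, 19775)), Mul(23649, Rational(1, 27533))) = Add(Rational(-212, 19775), Rational(23649, 27533)) = Rational(461821979, 544465075)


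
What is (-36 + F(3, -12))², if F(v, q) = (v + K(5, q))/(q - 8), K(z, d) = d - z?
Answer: 124609/100 ≈ 1246.1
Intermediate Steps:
F(v, q) = (-5 + q + v)/(-8 + q) (F(v, q) = (v + (q - 1*5))/(q - 8) = (v + (q - 5))/(-8 + q) = (v + (-5 + q))/(-8 + q) = (-5 + q + v)/(-8 + q))
(-36 + F(3, -12))² = (-36 + (-5 - 12 + 3)/(-8 - 12))² = (-36 - 14/(-20))² = (-36 - 1/20*(-14))² = (-36 + 7/10)² = (-353/10)² = 124609/100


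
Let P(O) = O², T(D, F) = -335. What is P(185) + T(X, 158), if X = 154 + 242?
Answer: 33890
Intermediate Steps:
X = 396
P(185) + T(X, 158) = 185² - 335 = 34225 - 335 = 33890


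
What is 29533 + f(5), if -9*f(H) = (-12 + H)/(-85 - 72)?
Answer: 41730122/1413 ≈ 29533.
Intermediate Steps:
f(H) = -4/471 + H/1413 (f(H) = -(-12 + H)/(9*(-85 - 72)) = -(-12 + H)/(9*(-157)) = -(-12 + H)*(-1)/(9*157) = -(12/157 - H/157)/9 = -4/471 + H/1413)
29533 + f(5) = 29533 + (-4/471 + (1/1413)*5) = 29533 + (-4/471 + 5/1413) = 29533 - 7/1413 = 41730122/1413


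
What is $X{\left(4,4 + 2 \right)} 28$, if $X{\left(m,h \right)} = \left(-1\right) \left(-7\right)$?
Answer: $196$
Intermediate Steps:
$X{\left(m,h \right)} = 7$
$X{\left(4,4 + 2 \right)} 28 = 7 \cdot 28 = 196$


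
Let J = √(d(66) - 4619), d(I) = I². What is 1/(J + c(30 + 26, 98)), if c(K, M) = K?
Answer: 56/3399 - I*√263/3399 ≈ 0.016475 - 0.0047712*I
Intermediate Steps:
J = I*√263 (J = √(66² - 4619) = √(4356 - 4619) = √(-263) = I*√263 ≈ 16.217*I)
1/(J + c(30 + 26, 98)) = 1/(I*√263 + (30 + 26)) = 1/(I*√263 + 56) = 1/(56 + I*√263)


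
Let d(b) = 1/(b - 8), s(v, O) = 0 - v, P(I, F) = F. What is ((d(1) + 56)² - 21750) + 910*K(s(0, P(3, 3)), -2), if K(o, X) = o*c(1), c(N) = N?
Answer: -912869/49 ≈ -18630.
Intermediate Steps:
s(v, O) = -v
K(o, X) = o (K(o, X) = o*1 = o)
d(b) = 1/(-8 + b)
((d(1) + 56)² - 21750) + 910*K(s(0, P(3, 3)), -2) = ((1/(-8 + 1) + 56)² - 21750) + 910*(-1*0) = ((1/(-7) + 56)² - 21750) + 910*0 = ((-⅐ + 56)² - 21750) + 0 = ((391/7)² - 21750) + 0 = (152881/49 - 21750) + 0 = -912869/49 + 0 = -912869/49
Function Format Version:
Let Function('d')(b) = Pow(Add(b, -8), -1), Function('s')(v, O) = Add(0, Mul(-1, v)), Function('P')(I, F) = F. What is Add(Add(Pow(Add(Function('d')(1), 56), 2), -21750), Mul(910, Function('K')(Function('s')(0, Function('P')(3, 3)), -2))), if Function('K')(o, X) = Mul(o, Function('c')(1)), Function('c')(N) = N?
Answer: Rational(-912869, 49) ≈ -18630.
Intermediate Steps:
Function('s')(v, O) = Mul(-1, v)
Function('K')(o, X) = o (Function('K')(o, X) = Mul(o, 1) = o)
Function('d')(b) = Pow(Add(-8, b), -1)
Add(Add(Pow(Add(Function('d')(1), 56), 2), -21750), Mul(910, Function('K')(Function('s')(0, Function('P')(3, 3)), -2))) = Add(Add(Pow(Add(Pow(Add(-8, 1), -1), 56), 2), -21750), Mul(910, Mul(-1, 0))) = Add(Add(Pow(Add(Pow(-7, -1), 56), 2), -21750), Mul(910, 0)) = Add(Add(Pow(Add(Rational(-1, 7), 56), 2), -21750), 0) = Add(Add(Pow(Rational(391, 7), 2), -21750), 0) = Add(Add(Rational(152881, 49), -21750), 0) = Add(Rational(-912869, 49), 0) = Rational(-912869, 49)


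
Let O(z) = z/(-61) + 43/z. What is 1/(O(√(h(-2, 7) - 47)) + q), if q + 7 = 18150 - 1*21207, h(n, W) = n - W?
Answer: -638464064/1956261069137 + 326838*I*√14/1956261069137 ≈ -0.00032637 + 6.2513e-7*I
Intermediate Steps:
O(z) = 43/z - z/61 (O(z) = z*(-1/61) + 43/z = -z/61 + 43/z = 43/z - z/61)
q = -3064 (q = -7 + (18150 - 1*21207) = -7 + (18150 - 21207) = -7 - 3057 = -3064)
1/(O(√(h(-2, 7) - 47)) + q) = 1/((43/(√((-2 - 1*7) - 47)) - √((-2 - 1*7) - 47)/61) - 3064) = 1/((43/(√((-2 - 7) - 47)) - √((-2 - 7) - 47)/61) - 3064) = 1/((43/(√(-9 - 47)) - √(-9 - 47)/61) - 3064) = 1/((43/(√(-56)) - 2*I*√14/61) - 3064) = 1/((43/((2*I*√14)) - 2*I*√14/61) - 3064) = 1/((43*(-I*√14/28) - 2*I*√14/61) - 3064) = 1/((-43*I*√14/28 - 2*I*√14/61) - 3064) = 1/(-2679*I*√14/1708 - 3064) = 1/(-3064 - 2679*I*√14/1708)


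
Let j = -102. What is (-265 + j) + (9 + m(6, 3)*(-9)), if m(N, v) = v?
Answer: -385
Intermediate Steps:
(-265 + j) + (9 + m(6, 3)*(-9)) = (-265 - 102) + (9 + 3*(-9)) = -367 + (9 - 27) = -367 - 18 = -385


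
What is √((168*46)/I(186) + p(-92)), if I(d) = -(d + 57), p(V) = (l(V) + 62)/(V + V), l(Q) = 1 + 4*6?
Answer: I*√22127426/828 ≈ 5.6811*I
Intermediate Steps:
l(Q) = 25 (l(Q) = 1 + 24 = 25)
p(V) = 87/(2*V) (p(V) = (25 + 62)/(V + V) = 87/((2*V)) = 87*(1/(2*V)) = 87/(2*V))
I(d) = -57 - d (I(d) = -(57 + d) = -57 - d)
√((168*46)/I(186) + p(-92)) = √((168*46)/(-57 - 1*186) + (87/2)/(-92)) = √(7728/(-57 - 186) + (87/2)*(-1/92)) = √(7728/(-243) - 87/184) = √(7728*(-1/243) - 87/184) = √(-2576/81 - 87/184) = √(-481031/14904) = I*√22127426/828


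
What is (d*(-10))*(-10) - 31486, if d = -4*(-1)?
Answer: -31086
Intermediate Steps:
d = 4
(d*(-10))*(-10) - 31486 = (4*(-10))*(-10) - 31486 = -40*(-10) - 31486 = 400 - 31486 = -31086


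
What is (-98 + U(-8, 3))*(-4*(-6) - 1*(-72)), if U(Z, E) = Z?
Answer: -10176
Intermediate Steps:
(-98 + U(-8, 3))*(-4*(-6) - 1*(-72)) = (-98 - 8)*(-4*(-6) - 1*(-72)) = -106*(24 + 72) = -106*96 = -10176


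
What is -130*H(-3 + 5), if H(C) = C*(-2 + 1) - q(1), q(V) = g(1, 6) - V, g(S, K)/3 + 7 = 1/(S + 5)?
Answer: -2535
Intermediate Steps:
g(S, K) = -21 + 3/(5 + S) (g(S, K) = -21 + 3/(S + 5) = -21 + 3/(5 + S))
q(V) = -41/2 - V (q(V) = 3*(-34 - 7*1)/(5 + 1) - V = 3*(-34 - 7)/6 - V = 3*(⅙)*(-41) - V = -41/2 - V)
H(C) = 43/2 - C (H(C) = C*(-2 + 1) - (-41/2 - 1*1) = C*(-1) - (-41/2 - 1) = -C - 1*(-43/2) = -C + 43/2 = 43/2 - C)
-130*H(-3 + 5) = -130*(43/2 - (-3 + 5)) = -130*(43/2 - 1*2) = -130*(43/2 - 2) = -130*39/2 = -2535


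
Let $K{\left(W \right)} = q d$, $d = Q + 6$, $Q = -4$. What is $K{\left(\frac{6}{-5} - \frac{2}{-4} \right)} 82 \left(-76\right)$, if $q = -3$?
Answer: $37392$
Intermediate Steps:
$d = 2$ ($d = -4 + 6 = 2$)
$K{\left(W \right)} = -6$ ($K{\left(W \right)} = \left(-3\right) 2 = -6$)
$K{\left(\frac{6}{-5} - \frac{2}{-4} \right)} 82 \left(-76\right) = \left(-6\right) 82 \left(-76\right) = \left(-492\right) \left(-76\right) = 37392$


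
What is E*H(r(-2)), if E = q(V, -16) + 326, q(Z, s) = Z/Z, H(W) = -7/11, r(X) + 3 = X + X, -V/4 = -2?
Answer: -2289/11 ≈ -208.09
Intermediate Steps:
V = 8 (V = -4*(-2) = 8)
r(X) = -3 + 2*X (r(X) = -3 + (X + X) = -3 + 2*X)
H(W) = -7/11 (H(W) = -7*1/11 = -7/11)
q(Z, s) = 1
E = 327 (E = 1 + 326 = 327)
E*H(r(-2)) = 327*(-7/11) = -2289/11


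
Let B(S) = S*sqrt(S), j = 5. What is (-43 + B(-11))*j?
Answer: -215 - 55*I*sqrt(11) ≈ -215.0 - 182.41*I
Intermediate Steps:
B(S) = S**(3/2)
(-43 + B(-11))*j = (-43 + (-11)**(3/2))*5 = (-43 - 11*I*sqrt(11))*5 = -215 - 55*I*sqrt(11)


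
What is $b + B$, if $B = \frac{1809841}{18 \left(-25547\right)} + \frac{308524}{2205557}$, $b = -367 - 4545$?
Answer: $- \frac{4985681597417597}{1014216564222} \approx -4915.8$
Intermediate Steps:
$b = -4912$ ($b = -367 - 4545 = -4912$)
$B = - \frac{3849833959133}{1014216564222}$ ($B = \frac{1809841}{-459846} + 308524 \cdot \frac{1}{2205557} = 1809841 \left(- \frac{1}{459846}\right) + \frac{308524}{2205557} = - \frac{1809841}{459846} + \frac{308524}{2205557} = - \frac{3849833959133}{1014216564222} \approx -3.7959$)
$b + B = -4912 - \frac{3849833959133}{1014216564222} = - \frac{4985681597417597}{1014216564222}$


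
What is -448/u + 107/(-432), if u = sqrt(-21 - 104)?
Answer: -107/432 + 448*I*sqrt(5)/25 ≈ -0.24769 + 40.07*I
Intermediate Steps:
u = 5*I*sqrt(5) (u = sqrt(-125) = 5*I*sqrt(5) ≈ 11.18*I)
-448/u + 107/(-432) = -448*(-I*sqrt(5)/25) + 107/(-432) = -(-448)*I*sqrt(5)/25 + 107*(-1/432) = 448*I*sqrt(5)/25 - 107/432 = -107/432 + 448*I*sqrt(5)/25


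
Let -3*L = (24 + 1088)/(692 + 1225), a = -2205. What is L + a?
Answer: -12682067/5751 ≈ -2205.2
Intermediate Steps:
L = -1112/5751 (L = -(24 + 1088)/(3*(692 + 1225)) = -1112/(3*1917) = -1/3*1112/1917 = -1112/5751 ≈ -0.19336)
L + a = -1112/5751 - 2205 = -12682067/5751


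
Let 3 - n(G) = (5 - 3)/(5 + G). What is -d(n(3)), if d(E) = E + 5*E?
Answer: -33/2 ≈ -16.500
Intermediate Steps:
n(G) = 3 - 2/(5 + G) (n(G) = 3 - (5 - 3)/(5 + G) = 3 - 2/(5 + G))
d(E) = 6*E
-d(n(3)) = -6*(13 + 3*3)/(5 + 3) = -6*(13 + 9)/8 = -6*(⅛)*22 = -6*11/4 = -1*33/2 = -33/2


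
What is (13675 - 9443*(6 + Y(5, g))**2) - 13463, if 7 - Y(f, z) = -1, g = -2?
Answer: -1850616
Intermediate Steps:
Y(f, z) = 8 (Y(f, z) = 7 - 1*(-1) = 7 + 1 = 8)
(13675 - 9443*(6 + Y(5, g))**2) - 13463 = (13675 - 9443*(6 + 8)**2) - 13463 = (13675 - 9443*14**2) - 13463 = (13675 - 9443*196) - 13463 = (13675 - 1850828) - 13463 = -1837153 - 13463 = -1850616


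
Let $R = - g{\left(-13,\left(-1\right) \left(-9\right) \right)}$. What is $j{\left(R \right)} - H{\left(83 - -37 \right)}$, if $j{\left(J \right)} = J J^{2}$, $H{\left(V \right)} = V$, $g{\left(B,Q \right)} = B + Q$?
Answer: $-56$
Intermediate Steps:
$R = 4$ ($R = - (-13 - -9) = - (-13 + 9) = \left(-1\right) \left(-4\right) = 4$)
$j{\left(J \right)} = J^{3}$
$j{\left(R \right)} - H{\left(83 - -37 \right)} = 4^{3} - \left(83 - -37\right) = 64 - \left(83 + 37\right) = 64 - 120 = -56$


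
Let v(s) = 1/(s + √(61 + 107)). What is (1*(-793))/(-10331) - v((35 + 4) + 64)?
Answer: 7215620/107865971 + 2*√42/10441 ≈ 0.068136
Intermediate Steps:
v(s) = 1/(s + 2*√42) (v(s) = 1/(s + √168) = 1/(s + 2*√42))
(1*(-793))/(-10331) - v((35 + 4) + 64) = (1*(-793))/(-10331) - 1/(((35 + 4) + 64) + 2*√42) = -793*(-1/10331) - 1/((39 + 64) + 2*√42) = 793/10331 - 1/(103 + 2*√42)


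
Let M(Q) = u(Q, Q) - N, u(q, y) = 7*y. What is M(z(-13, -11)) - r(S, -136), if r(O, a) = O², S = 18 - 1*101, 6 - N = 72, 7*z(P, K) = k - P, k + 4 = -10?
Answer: -6824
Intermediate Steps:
k = -14 (k = -4 - 10 = -14)
z(P, K) = -2 - P/7 (z(P, K) = (-14 - P)/7 = -2 - P/7)
N = -66 (N = 6 - 1*72 = 6 - 72 = -66)
S = -83 (S = 18 - 101 = -83)
M(Q) = 66 + 7*Q (M(Q) = 7*Q - 1*(-66) = 7*Q + 66 = 66 + 7*Q)
M(z(-13, -11)) - r(S, -136) = (66 + 7*(-2 - ⅐*(-13))) - 1*(-83)² = (66 + 7*(-2 + 13/7)) - 1*6889 = (66 + 7*(-⅐)) - 6889 = (66 - 1) - 6889 = 65 - 6889 = -6824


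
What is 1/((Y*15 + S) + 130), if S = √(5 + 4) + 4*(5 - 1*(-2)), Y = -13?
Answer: -1/34 ≈ -0.029412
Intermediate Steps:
S = 31 (S = √9 + 4*(5 + 2) = 3 + 4*7 = 3 + 28 = 31)
1/((Y*15 + S) + 130) = 1/((-13*15 + 31) + 130) = 1/((-195 + 31) + 130) = 1/(-164 + 130) = 1/(-34) = -1/34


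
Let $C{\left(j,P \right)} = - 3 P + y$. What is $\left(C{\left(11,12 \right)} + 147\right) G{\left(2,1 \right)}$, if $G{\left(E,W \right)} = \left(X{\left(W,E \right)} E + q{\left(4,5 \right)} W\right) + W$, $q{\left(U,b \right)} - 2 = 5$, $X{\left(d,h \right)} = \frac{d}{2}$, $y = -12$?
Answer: $891$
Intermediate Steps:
$X{\left(d,h \right)} = \frac{d}{2}$ ($X{\left(d,h \right)} = d \frac{1}{2} = \frac{d}{2}$)
$q{\left(U,b \right)} = 7$ ($q{\left(U,b \right)} = 2 + 5 = 7$)
$C{\left(j,P \right)} = -12 - 3 P$ ($C{\left(j,P \right)} = - 3 P - 12 = -12 - 3 P$)
$G{\left(E,W \right)} = 8 W + \frac{E W}{2}$ ($G{\left(E,W \right)} = \left(\frac{W}{2} E + 7 W\right) + W = \left(\frac{E W}{2} + 7 W\right) + W = \left(7 W + \frac{E W}{2}\right) + W = 8 W + \frac{E W}{2}$)
$\left(C{\left(11,12 \right)} + 147\right) G{\left(2,1 \right)} = \left(\left(-12 - 36\right) + 147\right) \frac{1}{2} \cdot 1 \left(16 + 2\right) = \left(\left(-12 - 36\right) + 147\right) \frac{1}{2} \cdot 1 \cdot 18 = \left(-48 + 147\right) 9 = 99 \cdot 9 = 891$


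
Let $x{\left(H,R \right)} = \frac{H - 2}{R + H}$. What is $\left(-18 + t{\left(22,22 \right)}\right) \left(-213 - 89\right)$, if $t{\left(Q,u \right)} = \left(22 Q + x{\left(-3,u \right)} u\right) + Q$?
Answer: $- \frac{2766924}{19} \approx -1.4563 \cdot 10^{5}$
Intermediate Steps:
$x{\left(H,R \right)} = \frac{-2 + H}{H + R}$
$t{\left(Q,u \right)} = 23 Q - \frac{5 u}{-3 + u}$ ($t{\left(Q,u \right)} = \left(22 Q + \frac{-2 - 3}{-3 + u} u\right) + Q = \left(22 Q + \frac{1}{-3 + u} \left(-5\right) u\right) + Q = \left(22 Q + - \frac{5}{-3 + u} u\right) + Q = \left(22 Q - \frac{5 u}{-3 + u}\right) + Q = 23 Q - \frac{5 u}{-3 + u}$)
$\left(-18 + t{\left(22,22 \right)}\right) \left(-213 - 89\right) = \left(-18 + \frac{\left(-5\right) 22 + 23 \cdot 22 \left(-3 + 22\right)}{-3 + 22}\right) \left(-213 - 89\right) = \left(-18 + \frac{-110 + 23 \cdot 22 \cdot 19}{19}\right) \left(-213 - 89\right) = \left(-18 + \frac{-110 + 9614}{19}\right) \left(-302\right) = \left(-18 + \frac{1}{19} \cdot 9504\right) \left(-302\right) = \left(-18 + \frac{9504}{19}\right) \left(-302\right) = \frac{9162}{19} \left(-302\right) = - \frac{2766924}{19}$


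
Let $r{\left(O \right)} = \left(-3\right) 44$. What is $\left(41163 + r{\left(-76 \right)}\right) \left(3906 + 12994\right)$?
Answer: $693423900$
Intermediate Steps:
$r{\left(O \right)} = -132$
$\left(41163 + r{\left(-76 \right)}\right) \left(3906 + 12994\right) = \left(41163 - 132\right) \left(3906 + 12994\right) = 41031 \cdot 16900 = 693423900$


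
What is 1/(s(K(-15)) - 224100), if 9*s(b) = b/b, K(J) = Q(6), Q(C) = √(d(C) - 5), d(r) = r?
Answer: -9/2016899 ≈ -4.4623e-6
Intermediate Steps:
Q(C) = √(-5 + C) (Q(C) = √(C - 5) = √(-5 + C))
K(J) = 1 (K(J) = √(-5 + 6) = √1 = 1)
s(b) = ⅑ (s(b) = (b/b)/9 = (⅑)*1 = ⅑)
1/(s(K(-15)) - 224100) = 1/(⅑ - 224100) = 1/(-2016899/9) = -9/2016899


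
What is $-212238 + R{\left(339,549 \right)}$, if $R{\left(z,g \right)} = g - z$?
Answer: $-212028$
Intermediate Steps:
$-212238 + R{\left(339,549 \right)} = -212238 + \left(549 - 339\right) = -212238 + 210 = -212028$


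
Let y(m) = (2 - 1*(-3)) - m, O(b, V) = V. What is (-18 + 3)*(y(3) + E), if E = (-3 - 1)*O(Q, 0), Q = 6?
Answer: -30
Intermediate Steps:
E = 0 (E = (-3 - 1)*0 = -4*0 = 0)
y(m) = 5 - m (y(m) = (2 + 3) - m = 5 - m)
(-18 + 3)*(y(3) + E) = (-18 + 3)*((5 - 1*3) + 0) = -15*((5 - 3) + 0) = -15*(2 + 0) = -15*2 = -30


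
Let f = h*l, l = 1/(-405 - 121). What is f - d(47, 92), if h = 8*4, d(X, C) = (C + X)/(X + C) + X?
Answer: -12640/263 ≈ -48.061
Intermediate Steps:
l = -1/526 (l = 1/(-526) = -1/526 ≈ -0.0019011)
d(X, C) = 1 + X (d(X, C) = (C + X)/(C + X) + X = 1 + X)
h = 32
f = -16/263 (f = 32*(-1/526) = -16/263 ≈ -0.060836)
f - d(47, 92) = -16/263 - (1 + 47) = -16/263 - 1*48 = -16/263 - 48 = -12640/263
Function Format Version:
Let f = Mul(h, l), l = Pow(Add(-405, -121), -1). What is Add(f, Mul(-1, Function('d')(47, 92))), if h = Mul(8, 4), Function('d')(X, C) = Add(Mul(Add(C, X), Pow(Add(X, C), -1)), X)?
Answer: Rational(-12640, 263) ≈ -48.061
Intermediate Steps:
l = Rational(-1, 526) (l = Pow(-526, -1) = Rational(-1, 526) ≈ -0.0019011)
Function('d')(X, C) = Add(1, X) (Function('d')(X, C) = Add(Mul(Add(C, X), Pow(Add(C, X), -1)), X) = Add(1, X))
h = 32
f = Rational(-16, 263) (f = Mul(32, Rational(-1, 526)) = Rational(-16, 263) ≈ -0.060836)
Add(f, Mul(-1, Function('d')(47, 92))) = Add(Rational(-16, 263), Mul(-1, Add(1, 47))) = Add(Rational(-16, 263), Mul(-1, 48)) = Add(Rational(-16, 263), -48) = Rational(-12640, 263)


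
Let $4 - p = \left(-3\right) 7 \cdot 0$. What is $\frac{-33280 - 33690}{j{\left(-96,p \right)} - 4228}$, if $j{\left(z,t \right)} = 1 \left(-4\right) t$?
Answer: $\frac{33485}{2122} \approx 15.78$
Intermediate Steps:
$p = 4$ ($p = 4 - \left(-3\right) 7 \cdot 0 = 4 - \left(-21\right) 0 = 4 - 0 = 4 + 0 = 4$)
$j{\left(z,t \right)} = - 4 t$
$\frac{-33280 - 33690}{j{\left(-96,p \right)} - 4228} = \frac{-33280 - 33690}{\left(-4\right) 4 - 4228} = - \frac{66970}{-16 - 4228} = - \frac{66970}{-4244} = \left(-66970\right) \left(- \frac{1}{4244}\right) = \frac{33485}{2122}$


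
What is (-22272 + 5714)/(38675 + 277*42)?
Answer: -16558/50309 ≈ -0.32913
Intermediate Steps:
(-22272 + 5714)/(38675 + 277*42) = -16558/(38675 + 11634) = -16558/50309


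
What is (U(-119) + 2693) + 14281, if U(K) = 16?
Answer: 16990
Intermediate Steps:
(U(-119) + 2693) + 14281 = (16 + 2693) + 14281 = 2709 + 14281 = 16990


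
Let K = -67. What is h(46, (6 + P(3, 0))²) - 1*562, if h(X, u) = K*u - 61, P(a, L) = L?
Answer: -3035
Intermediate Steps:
h(X, u) = -61 - 67*u (h(X, u) = -67*u - 61 = -61 - 67*u)
h(46, (6 + P(3, 0))²) - 1*562 = (-61 - 67*(6 + 0)²) - 1*562 = (-61 - 67*6²) - 562 = (-61 - 67*36) - 562 = (-61 - 2412) - 562 = -2473 - 562 = -3035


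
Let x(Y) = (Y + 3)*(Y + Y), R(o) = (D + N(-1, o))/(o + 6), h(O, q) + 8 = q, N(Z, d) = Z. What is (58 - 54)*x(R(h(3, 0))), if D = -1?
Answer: 32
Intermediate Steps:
h(O, q) = -8 + q
R(o) = -2/(6 + o) (R(o) = (-1 - 1)/(o + 6) = -2/(6 + o))
x(Y) = 2*Y*(3 + Y) (x(Y) = (3 + Y)*(2*Y) = 2*Y*(3 + Y))
(58 - 54)*x(R(h(3, 0))) = (58 - 54)*(2*(-2/(6 + (-8 + 0)))*(3 - 2/(6 + (-8 + 0)))) = 4*(2*(-2/(6 - 8))*(3 - 2/(6 - 8))) = 4*(2*(-2/(-2))*(3 - 2/(-2))) = 4*(2*(-2*(-½))*(3 - 2*(-½))) = 4*(2*1*(3 + 1)) = 4*(2*1*4) = 4*8 = 32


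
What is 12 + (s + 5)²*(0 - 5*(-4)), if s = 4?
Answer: 1632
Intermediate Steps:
12 + (s + 5)²*(0 - 5*(-4)) = 12 + (4 + 5)²*(0 - 5*(-4)) = 12 + 9²*(0 + 20) = 12 + 81*20 = 12 + 1620 = 1632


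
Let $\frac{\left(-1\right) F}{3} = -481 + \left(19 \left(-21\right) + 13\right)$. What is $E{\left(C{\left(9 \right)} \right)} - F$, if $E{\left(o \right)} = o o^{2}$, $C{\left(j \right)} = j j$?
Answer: $528840$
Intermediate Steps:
$C{\left(j \right)} = j^{2}$
$E{\left(o \right)} = o^{3}$
$F = 2601$ ($F = - 3 \left(-481 + \left(19 \left(-21\right) + 13\right)\right) = - 3 \left(-481 + \left(-399 + 13\right)\right) = - 3 \left(-481 - 386\right) = \left(-3\right) \left(-867\right) = 2601$)
$E{\left(C{\left(9 \right)} \right)} - F = \left(9^{2}\right)^{3} - 2601 = 81^{3} - 2601 = 531441 - 2601 = 528840$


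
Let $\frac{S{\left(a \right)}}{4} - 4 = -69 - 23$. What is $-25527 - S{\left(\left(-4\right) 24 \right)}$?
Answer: $-25175$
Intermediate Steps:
$S{\left(a \right)} = -352$ ($S{\left(a \right)} = 16 + 4 \left(-69 - 23\right) = 16 + 4 \left(-92\right) = 16 - 368 = -352$)
$-25527 - S{\left(\left(-4\right) 24 \right)} = -25527 - -352 = -25527 + 352 = -25175$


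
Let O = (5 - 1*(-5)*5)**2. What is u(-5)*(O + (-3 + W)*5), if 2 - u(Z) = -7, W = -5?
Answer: 7740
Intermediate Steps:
u(Z) = 9 (u(Z) = 2 - 1*(-7) = 2 + 7 = 9)
O = 900 (O = (5 + 5*5)**2 = (5 + 25)**2 = 30**2 = 900)
u(-5)*(O + (-3 + W)*5) = 9*(900 + (-3 - 5)*5) = 9*(900 - 8*5) = 9*(900 - 40) = 9*860 = 7740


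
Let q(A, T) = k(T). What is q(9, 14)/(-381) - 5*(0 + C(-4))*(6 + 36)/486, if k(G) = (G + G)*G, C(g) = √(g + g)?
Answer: -392/381 - 70*I*√2/81 ≈ -1.0289 - 1.2222*I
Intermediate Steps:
C(g) = √2*√g (C(g) = √(2*g) = √2*√g)
k(G) = 2*G² (k(G) = (2*G)*G = 2*G²)
q(A, T) = 2*T²
q(9, 14)/(-381) - 5*(0 + C(-4))*(6 + 36)/486 = (2*14²)/(-381) - 5*(0 + √2*√(-4))*(6 + 36)/486 = (2*196)*(-1/381) - 5*(0 + √2*(2*I))*42*(1/486) = 392*(-1/381) - 5*(0 + 2*I*√2)*42*(1/486) = -392/381 - 5*2*I*√2*42*(1/486) = -392/381 - 420*I*√2*(1/486) = -392/381 - 70*I*√2/81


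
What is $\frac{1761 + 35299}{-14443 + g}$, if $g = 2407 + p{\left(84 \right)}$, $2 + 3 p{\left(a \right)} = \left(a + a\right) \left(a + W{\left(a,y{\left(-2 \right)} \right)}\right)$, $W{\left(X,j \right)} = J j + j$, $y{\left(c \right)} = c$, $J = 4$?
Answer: $- \frac{55590}{11839} \approx -4.6955$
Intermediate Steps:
$W{\left(X,j \right)} = 5 j$ ($W{\left(X,j \right)} = 4 j + j = 5 j$)
$p{\left(a \right)} = - \frac{2}{3} + \frac{2 a \left(-10 + a\right)}{3}$ ($p{\left(a \right)} = - \frac{2}{3} + \frac{\left(a + a\right) \left(a + 5 \left(-2\right)\right)}{3} = - \frac{2}{3} + \frac{2 a \left(a - 10\right)}{3} = - \frac{2}{3} + \frac{2 a \left(-10 + a\right)}{3}$)
$g = \frac{19651}{3}$ ($g = 2407 - \left(\frac{1682}{3} - 4704\right) = 2407 - - \frac{12430}{3} = 2407 + \frac{12430}{3} = \frac{19651}{3} \approx 6550.3$)
$\frac{1761 + 35299}{-14443 + g} = \frac{1761 + 35299}{-14443 + \frac{19651}{3}} = \frac{37060}{- \frac{23678}{3}} = 37060 \left(- \frac{3}{23678}\right) = - \frac{55590}{11839}$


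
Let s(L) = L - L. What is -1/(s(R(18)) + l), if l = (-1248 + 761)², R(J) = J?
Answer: -1/237169 ≈ -4.2164e-6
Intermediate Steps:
s(L) = 0
l = 237169 (l = (-487)² = 237169)
-1/(s(R(18)) + l) = -1/(0 + 237169) = -1/237169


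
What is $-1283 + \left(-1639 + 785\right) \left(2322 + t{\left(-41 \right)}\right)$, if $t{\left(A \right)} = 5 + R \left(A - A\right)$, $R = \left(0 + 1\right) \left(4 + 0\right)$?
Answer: $-1988541$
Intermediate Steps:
$R = 4$ ($R = 1 \cdot 4 = 4$)
$t{\left(A \right)} = 5$ ($t{\left(A \right)} = 5 + 4 \left(A - A\right) = 5 + 4 \cdot 0 = 5 + 0 = 5$)
$-1283 + \left(-1639 + 785\right) \left(2322 + t{\left(-41 \right)}\right) = -1283 + \left(-1639 + 785\right) \left(2322 + 5\right) = -1283 - 1987258 = -1988541$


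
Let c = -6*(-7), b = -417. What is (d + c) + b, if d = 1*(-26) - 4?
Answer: -405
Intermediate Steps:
c = 42
d = -30 (d = -26 - 4 = -30)
(d + c) + b = (-30 + 42) - 417 = 12 - 417 = -405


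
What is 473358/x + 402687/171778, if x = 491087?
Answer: 279066841293/84357942686 ≈ 3.3081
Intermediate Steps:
473358/x + 402687/171778 = 473358/491087 + 402687/171778 = 279066841293/84357942686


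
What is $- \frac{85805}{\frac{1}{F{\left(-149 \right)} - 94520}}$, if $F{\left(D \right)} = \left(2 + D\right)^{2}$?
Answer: $6256128355$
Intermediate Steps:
$- \frac{85805}{\frac{1}{F{\left(-149 \right)} - 94520}} = - \frac{85805}{\frac{1}{\left(2 - 149\right)^{2} - 94520}} = - \frac{85805}{\frac{1}{\left(-147\right)^{2} - 94520}} = - \frac{85805}{\frac{1}{21609 - 94520}} = - \frac{85805}{\frac{1}{-72911}} = - \frac{85805}{- \frac{1}{72911}} = \left(-85805\right) \left(-72911\right) = 6256128355$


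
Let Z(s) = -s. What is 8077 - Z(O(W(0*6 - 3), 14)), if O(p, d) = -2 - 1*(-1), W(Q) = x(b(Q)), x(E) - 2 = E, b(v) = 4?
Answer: 8076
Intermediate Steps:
x(E) = 2 + E
W(Q) = 6 (W(Q) = 2 + 4 = 6)
O(p, d) = -1 (O(p, d) = -2 + 1 = -1)
8077 - Z(O(W(0*6 - 3), 14)) = 8077 - (-1)*(-1) = 8077 - 1*1 = 8077 - 1 = 8076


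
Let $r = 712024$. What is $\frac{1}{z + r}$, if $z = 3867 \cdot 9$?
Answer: $\frac{1}{746827} \approx 1.339 \cdot 10^{-6}$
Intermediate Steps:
$z = 34803$
$\frac{1}{z + r} = \frac{1}{34803 + 712024} = \frac{1}{746827}$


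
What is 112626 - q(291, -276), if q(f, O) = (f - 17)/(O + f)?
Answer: 1689116/15 ≈ 1.1261e+5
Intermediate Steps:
q(f, O) = (-17 + f)/(O + f)
112626 - q(291, -276) = 112626 - (-17 + 291)/(-276 + 291) = 112626 - 274/15 = 1689116/15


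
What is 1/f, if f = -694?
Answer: -1/694 ≈ -0.0014409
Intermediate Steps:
1/f = 1/(-694) = -1/694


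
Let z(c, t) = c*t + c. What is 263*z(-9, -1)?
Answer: 0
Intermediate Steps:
z(c, t) = c + c*t
263*z(-9, -1) = 263*(-9*(1 - 1)) = 263*(-9*0) = 263*0 = 0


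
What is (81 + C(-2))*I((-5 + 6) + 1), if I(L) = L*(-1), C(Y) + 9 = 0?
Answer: -144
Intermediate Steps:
C(Y) = -9 (C(Y) = -9 + 0 = -9)
I(L) = -L
(81 + C(-2))*I((-5 + 6) + 1) = (81 - 9)*(-((-5 + 6) + 1)) = 72*(-(1 + 1)) = 72*(-1*2) = 72*(-2) = -144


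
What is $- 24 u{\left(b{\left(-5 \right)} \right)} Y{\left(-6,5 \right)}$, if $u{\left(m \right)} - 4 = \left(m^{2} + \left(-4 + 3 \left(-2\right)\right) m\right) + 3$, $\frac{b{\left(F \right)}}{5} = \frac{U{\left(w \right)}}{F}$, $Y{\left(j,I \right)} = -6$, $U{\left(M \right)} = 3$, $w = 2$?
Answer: $6624$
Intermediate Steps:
$b{\left(F \right)} = \frac{15}{F}$ ($b{\left(F \right)} = 5 \frac{3}{F} = \frac{15}{F}$)
$u{\left(m \right)} = 7 + m^{2} - 10 m$ ($u{\left(m \right)} = 4 + \left(\left(m^{2} + \left(-4 + 3 \left(-2\right)\right) m\right) + 3\right) = 4 + \left(\left(m^{2} + \left(-4 - 6\right) m\right) + 3\right) = 4 + \left(\left(m^{2} - 10 m\right) + 3\right) = 4 + \left(3 + m^{2} - 10 m\right) = 7 + m^{2} - 10 m$)
$- 24 u{\left(b{\left(-5 \right)} \right)} Y{\left(-6,5 \right)} = - 24 \left(7 + \left(\frac{15}{-5}\right)^{2} - 10 \frac{15}{-5}\right) \left(-6\right) = - 24 \left(7 + \left(15 \left(- \frac{1}{5}\right)\right)^{2} - 10 \cdot 15 \left(- \frac{1}{5}\right)\right) \left(-6\right) = - 24 \left(7 + \left(-3\right)^{2} - -30\right) \left(-6\right) = - 24 \left(7 + 9 + 30\right) \left(-6\right) = \left(-24\right) 46 \left(-6\right) = \left(-1104\right) \left(-6\right) = 6624$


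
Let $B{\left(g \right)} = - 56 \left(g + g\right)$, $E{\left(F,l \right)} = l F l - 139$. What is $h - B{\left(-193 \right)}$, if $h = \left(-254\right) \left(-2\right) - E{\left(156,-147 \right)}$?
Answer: $-3391973$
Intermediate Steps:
$E{\left(F,l \right)} = -139 + F l^{2}$ ($E{\left(F,l \right)} = F l l - 139 = F l^{2} - 139 = -139 + F l^{2}$)
$B{\left(g \right)} = - 112 g$ ($B{\left(g \right)} = - 56 \cdot 2 g = - 112 g$)
$h = -3370357$ ($h = \left(-254\right) \left(-2\right) - \left(-139 + 156 \left(-147\right)^{2}\right) = 508 - \left(-139 + 156 \cdot 21609\right) = 508 - \left(-139 + 3371004\right) = 508 - 3370865 = -3370357$)
$h - B{\left(-193 \right)} = -3370357 - \left(-112\right) \left(-193\right) = -3370357 - 21616 = -3391973$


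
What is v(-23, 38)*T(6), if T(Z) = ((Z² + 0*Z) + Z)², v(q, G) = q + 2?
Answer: -37044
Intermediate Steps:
v(q, G) = 2 + q
T(Z) = (Z + Z²)² (T(Z) = ((Z² + 0) + Z)² = (Z² + Z)² = (Z + Z²)²)
v(-23, 38)*T(6) = (2 - 23)*(6²*(1 + 6)²) = -756*7² = -756*49 = -21*1764 = -37044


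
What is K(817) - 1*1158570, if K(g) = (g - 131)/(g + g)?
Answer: -946551347/817 ≈ -1.1586e+6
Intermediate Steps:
K(g) = (-131 + g)/(2*g) (K(g) = (-131 + g)/((2*g)) = (-131 + g)*(1/(2*g)) = (-131 + g)/(2*g))
K(817) - 1*1158570 = (1/2)*(-131 + 817)/817 - 1*1158570 = (1/2)*(1/817)*686 - 1158570 = 343/817 - 1158570 = -946551347/817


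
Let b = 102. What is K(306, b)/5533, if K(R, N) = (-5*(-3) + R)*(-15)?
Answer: -4815/5533 ≈ -0.87023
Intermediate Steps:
K(R, N) = -225 - 15*R (K(R, N) = (15 + R)*(-15) = -225 - 15*R)
K(306, b)/5533 = (-225 - 15*306)/5533 = (-225 - 4590)*(1/5533) = -4815*1/5533 = -4815/5533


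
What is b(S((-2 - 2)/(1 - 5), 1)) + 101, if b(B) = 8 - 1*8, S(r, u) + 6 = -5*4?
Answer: 101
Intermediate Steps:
S(r, u) = -26 (S(r, u) = -6 - 5*4 = -6 - 1*20 = -6 - 20 = -26)
b(B) = 0 (b(B) = 8 - 8 = 0)
b(S((-2 - 2)/(1 - 5), 1)) + 101 = 0 + 101 = 101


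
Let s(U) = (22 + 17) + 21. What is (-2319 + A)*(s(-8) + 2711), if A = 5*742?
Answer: 3854461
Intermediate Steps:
A = 3710
s(U) = 60 (s(U) = 39 + 21 = 60)
(-2319 + A)*(s(-8) + 2711) = (-2319 + 3710)*(60 + 2711) = 1391*2771 = 3854461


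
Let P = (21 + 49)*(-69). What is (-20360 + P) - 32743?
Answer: -57933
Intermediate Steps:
P = -4830 (P = 70*(-69) = -4830)
(-20360 + P) - 32743 = (-20360 - 4830) - 32743 = -25190 - 32743 = -57933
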